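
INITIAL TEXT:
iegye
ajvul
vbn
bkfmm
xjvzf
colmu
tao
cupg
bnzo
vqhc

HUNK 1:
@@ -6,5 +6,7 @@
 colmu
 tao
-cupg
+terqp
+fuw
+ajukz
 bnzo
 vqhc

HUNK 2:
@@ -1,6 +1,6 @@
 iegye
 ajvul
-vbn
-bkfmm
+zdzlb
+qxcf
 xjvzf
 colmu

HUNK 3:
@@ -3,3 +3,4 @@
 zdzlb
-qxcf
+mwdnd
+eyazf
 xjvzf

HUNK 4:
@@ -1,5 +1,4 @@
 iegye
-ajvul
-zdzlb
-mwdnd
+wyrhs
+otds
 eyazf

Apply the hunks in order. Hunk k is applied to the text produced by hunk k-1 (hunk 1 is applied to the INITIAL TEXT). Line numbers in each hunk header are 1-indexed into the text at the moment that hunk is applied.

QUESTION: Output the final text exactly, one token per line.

Hunk 1: at line 6 remove [cupg] add [terqp,fuw,ajukz] -> 12 lines: iegye ajvul vbn bkfmm xjvzf colmu tao terqp fuw ajukz bnzo vqhc
Hunk 2: at line 1 remove [vbn,bkfmm] add [zdzlb,qxcf] -> 12 lines: iegye ajvul zdzlb qxcf xjvzf colmu tao terqp fuw ajukz bnzo vqhc
Hunk 3: at line 3 remove [qxcf] add [mwdnd,eyazf] -> 13 lines: iegye ajvul zdzlb mwdnd eyazf xjvzf colmu tao terqp fuw ajukz bnzo vqhc
Hunk 4: at line 1 remove [ajvul,zdzlb,mwdnd] add [wyrhs,otds] -> 12 lines: iegye wyrhs otds eyazf xjvzf colmu tao terqp fuw ajukz bnzo vqhc

Answer: iegye
wyrhs
otds
eyazf
xjvzf
colmu
tao
terqp
fuw
ajukz
bnzo
vqhc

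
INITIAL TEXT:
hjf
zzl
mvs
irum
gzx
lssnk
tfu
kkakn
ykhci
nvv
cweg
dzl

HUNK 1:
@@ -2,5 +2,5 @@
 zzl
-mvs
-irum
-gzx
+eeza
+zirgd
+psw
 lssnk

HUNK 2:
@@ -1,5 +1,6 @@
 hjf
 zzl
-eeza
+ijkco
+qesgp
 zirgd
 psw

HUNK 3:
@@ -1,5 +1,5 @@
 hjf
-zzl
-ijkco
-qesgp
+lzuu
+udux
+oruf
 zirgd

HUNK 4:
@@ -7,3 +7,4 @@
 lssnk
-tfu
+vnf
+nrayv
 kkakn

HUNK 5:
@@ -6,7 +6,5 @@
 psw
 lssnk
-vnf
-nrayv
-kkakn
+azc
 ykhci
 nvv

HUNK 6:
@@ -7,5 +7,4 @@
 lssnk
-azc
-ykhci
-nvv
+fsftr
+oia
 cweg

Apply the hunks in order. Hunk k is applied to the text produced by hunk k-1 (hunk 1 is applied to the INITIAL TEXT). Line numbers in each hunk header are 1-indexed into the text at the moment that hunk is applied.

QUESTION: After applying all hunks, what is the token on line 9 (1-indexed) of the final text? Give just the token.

Hunk 1: at line 2 remove [mvs,irum,gzx] add [eeza,zirgd,psw] -> 12 lines: hjf zzl eeza zirgd psw lssnk tfu kkakn ykhci nvv cweg dzl
Hunk 2: at line 1 remove [eeza] add [ijkco,qesgp] -> 13 lines: hjf zzl ijkco qesgp zirgd psw lssnk tfu kkakn ykhci nvv cweg dzl
Hunk 3: at line 1 remove [zzl,ijkco,qesgp] add [lzuu,udux,oruf] -> 13 lines: hjf lzuu udux oruf zirgd psw lssnk tfu kkakn ykhci nvv cweg dzl
Hunk 4: at line 7 remove [tfu] add [vnf,nrayv] -> 14 lines: hjf lzuu udux oruf zirgd psw lssnk vnf nrayv kkakn ykhci nvv cweg dzl
Hunk 5: at line 6 remove [vnf,nrayv,kkakn] add [azc] -> 12 lines: hjf lzuu udux oruf zirgd psw lssnk azc ykhci nvv cweg dzl
Hunk 6: at line 7 remove [azc,ykhci,nvv] add [fsftr,oia] -> 11 lines: hjf lzuu udux oruf zirgd psw lssnk fsftr oia cweg dzl
Final line 9: oia

Answer: oia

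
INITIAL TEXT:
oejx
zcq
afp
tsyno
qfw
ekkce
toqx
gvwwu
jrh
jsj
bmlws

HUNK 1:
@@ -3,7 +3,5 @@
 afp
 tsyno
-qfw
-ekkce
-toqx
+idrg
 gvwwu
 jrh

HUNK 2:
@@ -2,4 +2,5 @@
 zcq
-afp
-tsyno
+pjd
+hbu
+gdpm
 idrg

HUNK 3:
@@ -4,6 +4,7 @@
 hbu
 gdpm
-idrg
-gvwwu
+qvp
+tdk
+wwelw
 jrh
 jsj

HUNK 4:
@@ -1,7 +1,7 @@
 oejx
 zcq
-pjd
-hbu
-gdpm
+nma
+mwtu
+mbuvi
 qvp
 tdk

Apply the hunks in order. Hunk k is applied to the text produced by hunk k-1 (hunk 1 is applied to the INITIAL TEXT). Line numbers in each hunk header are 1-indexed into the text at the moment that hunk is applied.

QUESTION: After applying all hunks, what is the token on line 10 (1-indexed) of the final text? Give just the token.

Hunk 1: at line 3 remove [qfw,ekkce,toqx] add [idrg] -> 9 lines: oejx zcq afp tsyno idrg gvwwu jrh jsj bmlws
Hunk 2: at line 2 remove [afp,tsyno] add [pjd,hbu,gdpm] -> 10 lines: oejx zcq pjd hbu gdpm idrg gvwwu jrh jsj bmlws
Hunk 3: at line 4 remove [idrg,gvwwu] add [qvp,tdk,wwelw] -> 11 lines: oejx zcq pjd hbu gdpm qvp tdk wwelw jrh jsj bmlws
Hunk 4: at line 1 remove [pjd,hbu,gdpm] add [nma,mwtu,mbuvi] -> 11 lines: oejx zcq nma mwtu mbuvi qvp tdk wwelw jrh jsj bmlws
Final line 10: jsj

Answer: jsj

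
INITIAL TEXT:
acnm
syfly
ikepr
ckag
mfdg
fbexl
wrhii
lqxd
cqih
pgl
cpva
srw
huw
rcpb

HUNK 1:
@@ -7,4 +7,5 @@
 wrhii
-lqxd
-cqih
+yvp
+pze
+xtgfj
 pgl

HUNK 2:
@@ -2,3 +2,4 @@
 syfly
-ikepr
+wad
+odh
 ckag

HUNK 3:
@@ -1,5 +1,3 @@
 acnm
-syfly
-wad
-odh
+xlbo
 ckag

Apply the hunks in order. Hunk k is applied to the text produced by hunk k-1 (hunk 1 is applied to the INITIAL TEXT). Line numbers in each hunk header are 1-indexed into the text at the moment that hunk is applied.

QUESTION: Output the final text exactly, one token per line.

Hunk 1: at line 7 remove [lqxd,cqih] add [yvp,pze,xtgfj] -> 15 lines: acnm syfly ikepr ckag mfdg fbexl wrhii yvp pze xtgfj pgl cpva srw huw rcpb
Hunk 2: at line 2 remove [ikepr] add [wad,odh] -> 16 lines: acnm syfly wad odh ckag mfdg fbexl wrhii yvp pze xtgfj pgl cpva srw huw rcpb
Hunk 3: at line 1 remove [syfly,wad,odh] add [xlbo] -> 14 lines: acnm xlbo ckag mfdg fbexl wrhii yvp pze xtgfj pgl cpva srw huw rcpb

Answer: acnm
xlbo
ckag
mfdg
fbexl
wrhii
yvp
pze
xtgfj
pgl
cpva
srw
huw
rcpb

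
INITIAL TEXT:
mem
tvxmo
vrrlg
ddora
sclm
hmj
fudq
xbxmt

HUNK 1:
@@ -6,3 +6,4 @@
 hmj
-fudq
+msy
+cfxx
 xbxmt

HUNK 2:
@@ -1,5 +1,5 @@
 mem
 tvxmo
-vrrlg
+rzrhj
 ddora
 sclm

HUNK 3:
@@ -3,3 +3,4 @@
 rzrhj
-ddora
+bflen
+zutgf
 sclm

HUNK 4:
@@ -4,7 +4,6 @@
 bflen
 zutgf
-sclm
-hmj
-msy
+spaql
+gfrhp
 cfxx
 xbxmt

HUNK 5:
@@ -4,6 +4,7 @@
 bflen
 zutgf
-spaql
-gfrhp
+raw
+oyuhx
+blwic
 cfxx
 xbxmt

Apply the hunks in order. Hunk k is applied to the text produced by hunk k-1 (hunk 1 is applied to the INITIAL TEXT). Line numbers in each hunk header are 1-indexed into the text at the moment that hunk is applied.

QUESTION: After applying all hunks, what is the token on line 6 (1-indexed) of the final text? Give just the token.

Answer: raw

Derivation:
Hunk 1: at line 6 remove [fudq] add [msy,cfxx] -> 9 lines: mem tvxmo vrrlg ddora sclm hmj msy cfxx xbxmt
Hunk 2: at line 1 remove [vrrlg] add [rzrhj] -> 9 lines: mem tvxmo rzrhj ddora sclm hmj msy cfxx xbxmt
Hunk 3: at line 3 remove [ddora] add [bflen,zutgf] -> 10 lines: mem tvxmo rzrhj bflen zutgf sclm hmj msy cfxx xbxmt
Hunk 4: at line 4 remove [sclm,hmj,msy] add [spaql,gfrhp] -> 9 lines: mem tvxmo rzrhj bflen zutgf spaql gfrhp cfxx xbxmt
Hunk 5: at line 4 remove [spaql,gfrhp] add [raw,oyuhx,blwic] -> 10 lines: mem tvxmo rzrhj bflen zutgf raw oyuhx blwic cfxx xbxmt
Final line 6: raw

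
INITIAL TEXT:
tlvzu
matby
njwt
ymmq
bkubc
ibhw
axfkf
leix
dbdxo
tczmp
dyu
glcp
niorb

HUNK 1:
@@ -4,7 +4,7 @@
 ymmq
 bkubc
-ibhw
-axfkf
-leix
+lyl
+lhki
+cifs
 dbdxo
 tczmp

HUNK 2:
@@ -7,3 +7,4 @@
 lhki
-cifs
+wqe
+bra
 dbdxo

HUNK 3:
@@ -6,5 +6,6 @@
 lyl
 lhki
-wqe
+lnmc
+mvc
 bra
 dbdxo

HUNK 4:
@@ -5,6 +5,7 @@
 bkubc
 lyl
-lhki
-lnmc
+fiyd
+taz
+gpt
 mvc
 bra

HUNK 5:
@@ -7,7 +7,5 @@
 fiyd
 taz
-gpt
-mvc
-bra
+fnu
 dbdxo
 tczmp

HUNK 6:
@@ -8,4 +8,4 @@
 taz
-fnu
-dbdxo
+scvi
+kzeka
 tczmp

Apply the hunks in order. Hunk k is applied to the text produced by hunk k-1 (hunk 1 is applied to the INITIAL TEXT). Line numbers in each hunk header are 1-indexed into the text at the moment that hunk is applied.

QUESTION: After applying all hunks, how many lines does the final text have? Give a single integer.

Hunk 1: at line 4 remove [ibhw,axfkf,leix] add [lyl,lhki,cifs] -> 13 lines: tlvzu matby njwt ymmq bkubc lyl lhki cifs dbdxo tczmp dyu glcp niorb
Hunk 2: at line 7 remove [cifs] add [wqe,bra] -> 14 lines: tlvzu matby njwt ymmq bkubc lyl lhki wqe bra dbdxo tczmp dyu glcp niorb
Hunk 3: at line 6 remove [wqe] add [lnmc,mvc] -> 15 lines: tlvzu matby njwt ymmq bkubc lyl lhki lnmc mvc bra dbdxo tczmp dyu glcp niorb
Hunk 4: at line 5 remove [lhki,lnmc] add [fiyd,taz,gpt] -> 16 lines: tlvzu matby njwt ymmq bkubc lyl fiyd taz gpt mvc bra dbdxo tczmp dyu glcp niorb
Hunk 5: at line 7 remove [gpt,mvc,bra] add [fnu] -> 14 lines: tlvzu matby njwt ymmq bkubc lyl fiyd taz fnu dbdxo tczmp dyu glcp niorb
Hunk 6: at line 8 remove [fnu,dbdxo] add [scvi,kzeka] -> 14 lines: tlvzu matby njwt ymmq bkubc lyl fiyd taz scvi kzeka tczmp dyu glcp niorb
Final line count: 14

Answer: 14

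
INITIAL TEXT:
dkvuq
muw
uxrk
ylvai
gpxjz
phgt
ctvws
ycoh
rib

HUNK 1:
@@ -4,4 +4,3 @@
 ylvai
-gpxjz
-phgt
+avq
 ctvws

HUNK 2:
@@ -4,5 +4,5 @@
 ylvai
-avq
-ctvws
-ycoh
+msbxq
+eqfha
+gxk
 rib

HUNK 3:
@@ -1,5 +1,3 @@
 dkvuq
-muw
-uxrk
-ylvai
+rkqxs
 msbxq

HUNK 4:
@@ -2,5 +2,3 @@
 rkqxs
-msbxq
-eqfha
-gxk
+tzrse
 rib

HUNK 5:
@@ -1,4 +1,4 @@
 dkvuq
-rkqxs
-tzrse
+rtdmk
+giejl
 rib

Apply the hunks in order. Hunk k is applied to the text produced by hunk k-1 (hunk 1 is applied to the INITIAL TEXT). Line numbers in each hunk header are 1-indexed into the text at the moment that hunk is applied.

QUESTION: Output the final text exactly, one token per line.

Answer: dkvuq
rtdmk
giejl
rib

Derivation:
Hunk 1: at line 4 remove [gpxjz,phgt] add [avq] -> 8 lines: dkvuq muw uxrk ylvai avq ctvws ycoh rib
Hunk 2: at line 4 remove [avq,ctvws,ycoh] add [msbxq,eqfha,gxk] -> 8 lines: dkvuq muw uxrk ylvai msbxq eqfha gxk rib
Hunk 3: at line 1 remove [muw,uxrk,ylvai] add [rkqxs] -> 6 lines: dkvuq rkqxs msbxq eqfha gxk rib
Hunk 4: at line 2 remove [msbxq,eqfha,gxk] add [tzrse] -> 4 lines: dkvuq rkqxs tzrse rib
Hunk 5: at line 1 remove [rkqxs,tzrse] add [rtdmk,giejl] -> 4 lines: dkvuq rtdmk giejl rib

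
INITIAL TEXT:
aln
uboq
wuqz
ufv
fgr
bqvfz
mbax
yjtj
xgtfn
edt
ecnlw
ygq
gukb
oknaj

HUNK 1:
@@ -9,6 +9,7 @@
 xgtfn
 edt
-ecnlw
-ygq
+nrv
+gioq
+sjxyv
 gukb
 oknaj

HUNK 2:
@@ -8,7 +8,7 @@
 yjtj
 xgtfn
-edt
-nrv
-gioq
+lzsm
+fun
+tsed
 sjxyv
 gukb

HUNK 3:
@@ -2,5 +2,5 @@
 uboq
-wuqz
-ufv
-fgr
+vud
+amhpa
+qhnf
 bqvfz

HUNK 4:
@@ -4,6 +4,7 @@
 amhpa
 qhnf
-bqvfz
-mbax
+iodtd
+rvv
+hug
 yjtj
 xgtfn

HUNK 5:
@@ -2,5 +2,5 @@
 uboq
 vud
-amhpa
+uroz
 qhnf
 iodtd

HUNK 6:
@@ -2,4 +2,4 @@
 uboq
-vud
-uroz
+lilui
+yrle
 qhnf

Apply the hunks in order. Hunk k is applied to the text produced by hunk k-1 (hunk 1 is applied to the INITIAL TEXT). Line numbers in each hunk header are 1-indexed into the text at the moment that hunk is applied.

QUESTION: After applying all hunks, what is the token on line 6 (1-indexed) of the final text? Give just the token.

Answer: iodtd

Derivation:
Hunk 1: at line 9 remove [ecnlw,ygq] add [nrv,gioq,sjxyv] -> 15 lines: aln uboq wuqz ufv fgr bqvfz mbax yjtj xgtfn edt nrv gioq sjxyv gukb oknaj
Hunk 2: at line 8 remove [edt,nrv,gioq] add [lzsm,fun,tsed] -> 15 lines: aln uboq wuqz ufv fgr bqvfz mbax yjtj xgtfn lzsm fun tsed sjxyv gukb oknaj
Hunk 3: at line 2 remove [wuqz,ufv,fgr] add [vud,amhpa,qhnf] -> 15 lines: aln uboq vud amhpa qhnf bqvfz mbax yjtj xgtfn lzsm fun tsed sjxyv gukb oknaj
Hunk 4: at line 4 remove [bqvfz,mbax] add [iodtd,rvv,hug] -> 16 lines: aln uboq vud amhpa qhnf iodtd rvv hug yjtj xgtfn lzsm fun tsed sjxyv gukb oknaj
Hunk 5: at line 2 remove [amhpa] add [uroz] -> 16 lines: aln uboq vud uroz qhnf iodtd rvv hug yjtj xgtfn lzsm fun tsed sjxyv gukb oknaj
Hunk 6: at line 2 remove [vud,uroz] add [lilui,yrle] -> 16 lines: aln uboq lilui yrle qhnf iodtd rvv hug yjtj xgtfn lzsm fun tsed sjxyv gukb oknaj
Final line 6: iodtd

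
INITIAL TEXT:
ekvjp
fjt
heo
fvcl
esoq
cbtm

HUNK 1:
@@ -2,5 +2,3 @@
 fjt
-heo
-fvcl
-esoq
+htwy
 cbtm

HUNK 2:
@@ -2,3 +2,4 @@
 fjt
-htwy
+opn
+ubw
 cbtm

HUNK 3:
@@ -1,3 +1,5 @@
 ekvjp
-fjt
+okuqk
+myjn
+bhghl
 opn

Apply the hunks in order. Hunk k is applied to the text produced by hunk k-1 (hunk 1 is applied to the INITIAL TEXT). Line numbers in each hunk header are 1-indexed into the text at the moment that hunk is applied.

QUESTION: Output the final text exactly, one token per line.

Hunk 1: at line 2 remove [heo,fvcl,esoq] add [htwy] -> 4 lines: ekvjp fjt htwy cbtm
Hunk 2: at line 2 remove [htwy] add [opn,ubw] -> 5 lines: ekvjp fjt opn ubw cbtm
Hunk 3: at line 1 remove [fjt] add [okuqk,myjn,bhghl] -> 7 lines: ekvjp okuqk myjn bhghl opn ubw cbtm

Answer: ekvjp
okuqk
myjn
bhghl
opn
ubw
cbtm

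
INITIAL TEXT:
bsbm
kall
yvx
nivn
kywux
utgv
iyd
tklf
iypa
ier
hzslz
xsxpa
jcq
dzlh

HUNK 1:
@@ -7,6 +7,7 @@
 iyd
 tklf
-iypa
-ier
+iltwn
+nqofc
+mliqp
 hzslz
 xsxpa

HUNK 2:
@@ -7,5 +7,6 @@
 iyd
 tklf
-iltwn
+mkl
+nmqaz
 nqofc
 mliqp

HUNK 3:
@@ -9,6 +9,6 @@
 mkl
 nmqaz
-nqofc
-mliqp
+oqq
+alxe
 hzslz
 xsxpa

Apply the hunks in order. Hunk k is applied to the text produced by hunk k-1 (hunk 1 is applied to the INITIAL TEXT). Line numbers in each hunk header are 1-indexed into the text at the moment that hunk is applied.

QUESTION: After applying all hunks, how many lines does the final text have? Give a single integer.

Hunk 1: at line 7 remove [iypa,ier] add [iltwn,nqofc,mliqp] -> 15 lines: bsbm kall yvx nivn kywux utgv iyd tklf iltwn nqofc mliqp hzslz xsxpa jcq dzlh
Hunk 2: at line 7 remove [iltwn] add [mkl,nmqaz] -> 16 lines: bsbm kall yvx nivn kywux utgv iyd tklf mkl nmqaz nqofc mliqp hzslz xsxpa jcq dzlh
Hunk 3: at line 9 remove [nqofc,mliqp] add [oqq,alxe] -> 16 lines: bsbm kall yvx nivn kywux utgv iyd tklf mkl nmqaz oqq alxe hzslz xsxpa jcq dzlh
Final line count: 16

Answer: 16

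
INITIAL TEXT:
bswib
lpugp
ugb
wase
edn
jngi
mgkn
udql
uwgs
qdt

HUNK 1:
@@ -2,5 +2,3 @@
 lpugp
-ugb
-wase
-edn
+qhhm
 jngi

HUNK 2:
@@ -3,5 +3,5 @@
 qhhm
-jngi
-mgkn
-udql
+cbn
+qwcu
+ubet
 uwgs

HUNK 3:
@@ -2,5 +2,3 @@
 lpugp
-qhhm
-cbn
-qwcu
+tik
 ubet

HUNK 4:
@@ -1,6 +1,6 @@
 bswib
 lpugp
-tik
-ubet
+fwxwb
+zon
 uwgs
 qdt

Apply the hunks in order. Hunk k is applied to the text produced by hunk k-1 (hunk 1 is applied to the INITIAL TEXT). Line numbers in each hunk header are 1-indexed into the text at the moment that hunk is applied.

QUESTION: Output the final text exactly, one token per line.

Answer: bswib
lpugp
fwxwb
zon
uwgs
qdt

Derivation:
Hunk 1: at line 2 remove [ugb,wase,edn] add [qhhm] -> 8 lines: bswib lpugp qhhm jngi mgkn udql uwgs qdt
Hunk 2: at line 3 remove [jngi,mgkn,udql] add [cbn,qwcu,ubet] -> 8 lines: bswib lpugp qhhm cbn qwcu ubet uwgs qdt
Hunk 3: at line 2 remove [qhhm,cbn,qwcu] add [tik] -> 6 lines: bswib lpugp tik ubet uwgs qdt
Hunk 4: at line 1 remove [tik,ubet] add [fwxwb,zon] -> 6 lines: bswib lpugp fwxwb zon uwgs qdt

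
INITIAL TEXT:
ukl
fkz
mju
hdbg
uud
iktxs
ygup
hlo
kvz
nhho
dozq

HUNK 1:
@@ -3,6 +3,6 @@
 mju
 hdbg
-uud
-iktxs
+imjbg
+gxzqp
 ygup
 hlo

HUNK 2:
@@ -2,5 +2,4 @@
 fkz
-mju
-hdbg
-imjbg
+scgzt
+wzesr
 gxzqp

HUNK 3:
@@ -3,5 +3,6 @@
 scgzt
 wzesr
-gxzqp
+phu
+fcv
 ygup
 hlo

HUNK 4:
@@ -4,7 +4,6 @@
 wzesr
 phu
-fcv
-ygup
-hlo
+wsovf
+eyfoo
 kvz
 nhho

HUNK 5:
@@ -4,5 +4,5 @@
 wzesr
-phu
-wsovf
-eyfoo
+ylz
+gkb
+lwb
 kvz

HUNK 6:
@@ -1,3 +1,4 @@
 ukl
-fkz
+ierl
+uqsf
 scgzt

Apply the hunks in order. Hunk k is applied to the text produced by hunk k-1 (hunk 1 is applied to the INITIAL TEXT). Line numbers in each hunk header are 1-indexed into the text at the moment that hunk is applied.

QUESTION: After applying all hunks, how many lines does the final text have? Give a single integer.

Answer: 11

Derivation:
Hunk 1: at line 3 remove [uud,iktxs] add [imjbg,gxzqp] -> 11 lines: ukl fkz mju hdbg imjbg gxzqp ygup hlo kvz nhho dozq
Hunk 2: at line 2 remove [mju,hdbg,imjbg] add [scgzt,wzesr] -> 10 lines: ukl fkz scgzt wzesr gxzqp ygup hlo kvz nhho dozq
Hunk 3: at line 3 remove [gxzqp] add [phu,fcv] -> 11 lines: ukl fkz scgzt wzesr phu fcv ygup hlo kvz nhho dozq
Hunk 4: at line 4 remove [fcv,ygup,hlo] add [wsovf,eyfoo] -> 10 lines: ukl fkz scgzt wzesr phu wsovf eyfoo kvz nhho dozq
Hunk 5: at line 4 remove [phu,wsovf,eyfoo] add [ylz,gkb,lwb] -> 10 lines: ukl fkz scgzt wzesr ylz gkb lwb kvz nhho dozq
Hunk 6: at line 1 remove [fkz] add [ierl,uqsf] -> 11 lines: ukl ierl uqsf scgzt wzesr ylz gkb lwb kvz nhho dozq
Final line count: 11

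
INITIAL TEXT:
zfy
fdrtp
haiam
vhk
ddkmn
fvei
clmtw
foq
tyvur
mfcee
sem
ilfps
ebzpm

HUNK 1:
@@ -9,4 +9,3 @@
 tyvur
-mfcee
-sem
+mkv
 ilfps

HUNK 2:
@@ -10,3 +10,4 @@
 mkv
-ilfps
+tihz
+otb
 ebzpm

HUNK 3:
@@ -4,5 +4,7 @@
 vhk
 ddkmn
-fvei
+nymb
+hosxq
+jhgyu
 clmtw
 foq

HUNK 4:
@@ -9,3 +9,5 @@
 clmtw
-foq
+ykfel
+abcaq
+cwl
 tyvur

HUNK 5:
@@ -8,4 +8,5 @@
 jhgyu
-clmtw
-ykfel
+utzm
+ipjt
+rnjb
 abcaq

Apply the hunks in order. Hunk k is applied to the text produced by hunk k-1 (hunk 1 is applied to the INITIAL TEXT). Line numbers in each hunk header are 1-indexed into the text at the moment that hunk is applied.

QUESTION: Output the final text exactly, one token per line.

Hunk 1: at line 9 remove [mfcee,sem] add [mkv] -> 12 lines: zfy fdrtp haiam vhk ddkmn fvei clmtw foq tyvur mkv ilfps ebzpm
Hunk 2: at line 10 remove [ilfps] add [tihz,otb] -> 13 lines: zfy fdrtp haiam vhk ddkmn fvei clmtw foq tyvur mkv tihz otb ebzpm
Hunk 3: at line 4 remove [fvei] add [nymb,hosxq,jhgyu] -> 15 lines: zfy fdrtp haiam vhk ddkmn nymb hosxq jhgyu clmtw foq tyvur mkv tihz otb ebzpm
Hunk 4: at line 9 remove [foq] add [ykfel,abcaq,cwl] -> 17 lines: zfy fdrtp haiam vhk ddkmn nymb hosxq jhgyu clmtw ykfel abcaq cwl tyvur mkv tihz otb ebzpm
Hunk 5: at line 8 remove [clmtw,ykfel] add [utzm,ipjt,rnjb] -> 18 lines: zfy fdrtp haiam vhk ddkmn nymb hosxq jhgyu utzm ipjt rnjb abcaq cwl tyvur mkv tihz otb ebzpm

Answer: zfy
fdrtp
haiam
vhk
ddkmn
nymb
hosxq
jhgyu
utzm
ipjt
rnjb
abcaq
cwl
tyvur
mkv
tihz
otb
ebzpm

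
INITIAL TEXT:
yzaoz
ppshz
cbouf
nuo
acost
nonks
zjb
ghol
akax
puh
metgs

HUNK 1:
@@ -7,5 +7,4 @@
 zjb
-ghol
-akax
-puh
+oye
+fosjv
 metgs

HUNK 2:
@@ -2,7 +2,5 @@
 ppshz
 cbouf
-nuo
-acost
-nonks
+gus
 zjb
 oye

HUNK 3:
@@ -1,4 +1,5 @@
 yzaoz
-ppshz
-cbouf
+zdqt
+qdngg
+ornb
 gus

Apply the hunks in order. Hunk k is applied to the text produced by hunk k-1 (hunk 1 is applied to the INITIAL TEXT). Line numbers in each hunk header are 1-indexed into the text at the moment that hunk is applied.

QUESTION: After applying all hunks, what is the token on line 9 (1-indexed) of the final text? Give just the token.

Hunk 1: at line 7 remove [ghol,akax,puh] add [oye,fosjv] -> 10 lines: yzaoz ppshz cbouf nuo acost nonks zjb oye fosjv metgs
Hunk 2: at line 2 remove [nuo,acost,nonks] add [gus] -> 8 lines: yzaoz ppshz cbouf gus zjb oye fosjv metgs
Hunk 3: at line 1 remove [ppshz,cbouf] add [zdqt,qdngg,ornb] -> 9 lines: yzaoz zdqt qdngg ornb gus zjb oye fosjv metgs
Final line 9: metgs

Answer: metgs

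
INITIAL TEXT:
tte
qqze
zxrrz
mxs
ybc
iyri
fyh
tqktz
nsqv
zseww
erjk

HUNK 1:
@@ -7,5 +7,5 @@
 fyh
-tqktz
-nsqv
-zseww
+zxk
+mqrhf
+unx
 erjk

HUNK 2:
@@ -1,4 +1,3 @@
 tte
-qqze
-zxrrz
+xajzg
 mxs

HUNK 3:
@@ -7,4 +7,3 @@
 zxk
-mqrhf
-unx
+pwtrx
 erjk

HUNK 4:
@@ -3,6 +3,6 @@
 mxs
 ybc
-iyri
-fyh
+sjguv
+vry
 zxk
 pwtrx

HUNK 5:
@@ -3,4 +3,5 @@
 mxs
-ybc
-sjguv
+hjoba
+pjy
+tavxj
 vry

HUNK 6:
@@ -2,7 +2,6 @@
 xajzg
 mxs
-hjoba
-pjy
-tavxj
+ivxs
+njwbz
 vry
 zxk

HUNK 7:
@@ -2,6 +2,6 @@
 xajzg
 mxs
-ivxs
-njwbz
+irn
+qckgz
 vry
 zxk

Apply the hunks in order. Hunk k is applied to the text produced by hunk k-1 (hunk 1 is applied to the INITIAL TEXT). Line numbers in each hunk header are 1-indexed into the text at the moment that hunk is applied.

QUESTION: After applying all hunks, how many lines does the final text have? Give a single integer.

Answer: 9

Derivation:
Hunk 1: at line 7 remove [tqktz,nsqv,zseww] add [zxk,mqrhf,unx] -> 11 lines: tte qqze zxrrz mxs ybc iyri fyh zxk mqrhf unx erjk
Hunk 2: at line 1 remove [qqze,zxrrz] add [xajzg] -> 10 lines: tte xajzg mxs ybc iyri fyh zxk mqrhf unx erjk
Hunk 3: at line 7 remove [mqrhf,unx] add [pwtrx] -> 9 lines: tte xajzg mxs ybc iyri fyh zxk pwtrx erjk
Hunk 4: at line 3 remove [iyri,fyh] add [sjguv,vry] -> 9 lines: tte xajzg mxs ybc sjguv vry zxk pwtrx erjk
Hunk 5: at line 3 remove [ybc,sjguv] add [hjoba,pjy,tavxj] -> 10 lines: tte xajzg mxs hjoba pjy tavxj vry zxk pwtrx erjk
Hunk 6: at line 2 remove [hjoba,pjy,tavxj] add [ivxs,njwbz] -> 9 lines: tte xajzg mxs ivxs njwbz vry zxk pwtrx erjk
Hunk 7: at line 2 remove [ivxs,njwbz] add [irn,qckgz] -> 9 lines: tte xajzg mxs irn qckgz vry zxk pwtrx erjk
Final line count: 9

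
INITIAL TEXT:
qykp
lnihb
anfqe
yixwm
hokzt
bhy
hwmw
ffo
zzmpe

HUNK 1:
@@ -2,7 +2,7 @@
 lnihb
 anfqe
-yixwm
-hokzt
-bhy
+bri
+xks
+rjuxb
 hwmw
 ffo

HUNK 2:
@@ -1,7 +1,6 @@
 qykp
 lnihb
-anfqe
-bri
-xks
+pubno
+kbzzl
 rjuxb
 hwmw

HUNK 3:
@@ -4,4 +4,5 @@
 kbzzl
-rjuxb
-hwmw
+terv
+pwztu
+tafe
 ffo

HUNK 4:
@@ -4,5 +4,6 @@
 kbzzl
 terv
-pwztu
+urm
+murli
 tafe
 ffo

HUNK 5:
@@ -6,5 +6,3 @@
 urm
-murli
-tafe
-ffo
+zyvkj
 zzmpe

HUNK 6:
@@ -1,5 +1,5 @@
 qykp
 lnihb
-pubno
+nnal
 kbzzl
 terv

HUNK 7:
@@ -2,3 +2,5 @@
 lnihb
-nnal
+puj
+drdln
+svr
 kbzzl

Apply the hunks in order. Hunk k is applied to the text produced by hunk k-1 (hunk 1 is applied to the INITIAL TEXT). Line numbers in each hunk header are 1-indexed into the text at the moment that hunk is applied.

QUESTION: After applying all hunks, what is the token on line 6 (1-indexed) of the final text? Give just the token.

Answer: kbzzl

Derivation:
Hunk 1: at line 2 remove [yixwm,hokzt,bhy] add [bri,xks,rjuxb] -> 9 lines: qykp lnihb anfqe bri xks rjuxb hwmw ffo zzmpe
Hunk 2: at line 1 remove [anfqe,bri,xks] add [pubno,kbzzl] -> 8 lines: qykp lnihb pubno kbzzl rjuxb hwmw ffo zzmpe
Hunk 3: at line 4 remove [rjuxb,hwmw] add [terv,pwztu,tafe] -> 9 lines: qykp lnihb pubno kbzzl terv pwztu tafe ffo zzmpe
Hunk 4: at line 4 remove [pwztu] add [urm,murli] -> 10 lines: qykp lnihb pubno kbzzl terv urm murli tafe ffo zzmpe
Hunk 5: at line 6 remove [murli,tafe,ffo] add [zyvkj] -> 8 lines: qykp lnihb pubno kbzzl terv urm zyvkj zzmpe
Hunk 6: at line 1 remove [pubno] add [nnal] -> 8 lines: qykp lnihb nnal kbzzl terv urm zyvkj zzmpe
Hunk 7: at line 2 remove [nnal] add [puj,drdln,svr] -> 10 lines: qykp lnihb puj drdln svr kbzzl terv urm zyvkj zzmpe
Final line 6: kbzzl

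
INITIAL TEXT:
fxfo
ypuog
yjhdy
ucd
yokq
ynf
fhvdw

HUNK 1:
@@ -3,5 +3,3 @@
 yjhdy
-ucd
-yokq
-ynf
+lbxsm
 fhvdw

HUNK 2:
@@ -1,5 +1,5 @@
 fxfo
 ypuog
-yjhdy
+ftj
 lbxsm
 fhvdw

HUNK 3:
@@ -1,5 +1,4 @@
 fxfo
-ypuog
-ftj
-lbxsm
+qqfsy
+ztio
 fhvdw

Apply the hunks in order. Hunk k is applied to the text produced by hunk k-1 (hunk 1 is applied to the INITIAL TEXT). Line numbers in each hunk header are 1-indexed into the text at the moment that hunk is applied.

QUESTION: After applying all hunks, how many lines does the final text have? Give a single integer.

Answer: 4

Derivation:
Hunk 1: at line 3 remove [ucd,yokq,ynf] add [lbxsm] -> 5 lines: fxfo ypuog yjhdy lbxsm fhvdw
Hunk 2: at line 1 remove [yjhdy] add [ftj] -> 5 lines: fxfo ypuog ftj lbxsm fhvdw
Hunk 3: at line 1 remove [ypuog,ftj,lbxsm] add [qqfsy,ztio] -> 4 lines: fxfo qqfsy ztio fhvdw
Final line count: 4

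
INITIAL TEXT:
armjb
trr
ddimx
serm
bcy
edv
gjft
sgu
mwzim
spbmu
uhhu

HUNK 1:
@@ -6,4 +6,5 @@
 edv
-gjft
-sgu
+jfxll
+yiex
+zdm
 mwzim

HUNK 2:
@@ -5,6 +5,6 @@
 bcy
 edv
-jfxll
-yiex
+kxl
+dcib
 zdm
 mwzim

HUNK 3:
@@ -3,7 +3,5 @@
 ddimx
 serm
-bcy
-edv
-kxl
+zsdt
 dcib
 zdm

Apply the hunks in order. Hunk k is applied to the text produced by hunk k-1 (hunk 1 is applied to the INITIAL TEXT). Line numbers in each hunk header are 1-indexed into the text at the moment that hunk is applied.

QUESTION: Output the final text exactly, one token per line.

Answer: armjb
trr
ddimx
serm
zsdt
dcib
zdm
mwzim
spbmu
uhhu

Derivation:
Hunk 1: at line 6 remove [gjft,sgu] add [jfxll,yiex,zdm] -> 12 lines: armjb trr ddimx serm bcy edv jfxll yiex zdm mwzim spbmu uhhu
Hunk 2: at line 5 remove [jfxll,yiex] add [kxl,dcib] -> 12 lines: armjb trr ddimx serm bcy edv kxl dcib zdm mwzim spbmu uhhu
Hunk 3: at line 3 remove [bcy,edv,kxl] add [zsdt] -> 10 lines: armjb trr ddimx serm zsdt dcib zdm mwzim spbmu uhhu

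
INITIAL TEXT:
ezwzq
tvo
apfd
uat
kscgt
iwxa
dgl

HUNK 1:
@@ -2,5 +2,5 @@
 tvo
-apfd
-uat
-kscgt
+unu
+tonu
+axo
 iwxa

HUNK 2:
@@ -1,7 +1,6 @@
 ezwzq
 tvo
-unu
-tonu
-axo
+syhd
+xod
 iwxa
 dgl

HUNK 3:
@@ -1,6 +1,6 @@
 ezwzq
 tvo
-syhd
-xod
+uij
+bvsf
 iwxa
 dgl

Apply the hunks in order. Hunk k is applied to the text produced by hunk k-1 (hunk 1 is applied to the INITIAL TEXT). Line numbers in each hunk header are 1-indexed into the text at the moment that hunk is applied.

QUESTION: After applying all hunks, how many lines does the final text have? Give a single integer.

Hunk 1: at line 2 remove [apfd,uat,kscgt] add [unu,tonu,axo] -> 7 lines: ezwzq tvo unu tonu axo iwxa dgl
Hunk 2: at line 1 remove [unu,tonu,axo] add [syhd,xod] -> 6 lines: ezwzq tvo syhd xod iwxa dgl
Hunk 3: at line 1 remove [syhd,xod] add [uij,bvsf] -> 6 lines: ezwzq tvo uij bvsf iwxa dgl
Final line count: 6

Answer: 6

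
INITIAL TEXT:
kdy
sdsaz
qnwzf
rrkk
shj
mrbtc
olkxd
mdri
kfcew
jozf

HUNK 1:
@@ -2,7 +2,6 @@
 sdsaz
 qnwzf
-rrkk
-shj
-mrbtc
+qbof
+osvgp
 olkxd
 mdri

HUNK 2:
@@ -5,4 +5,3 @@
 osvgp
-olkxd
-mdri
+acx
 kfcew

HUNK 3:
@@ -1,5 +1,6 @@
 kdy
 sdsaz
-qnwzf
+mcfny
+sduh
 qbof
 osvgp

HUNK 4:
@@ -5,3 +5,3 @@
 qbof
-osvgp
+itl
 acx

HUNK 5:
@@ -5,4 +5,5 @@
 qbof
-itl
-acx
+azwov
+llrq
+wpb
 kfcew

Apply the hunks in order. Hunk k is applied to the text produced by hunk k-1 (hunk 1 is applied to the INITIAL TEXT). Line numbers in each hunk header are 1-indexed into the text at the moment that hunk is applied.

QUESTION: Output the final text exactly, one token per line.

Hunk 1: at line 2 remove [rrkk,shj,mrbtc] add [qbof,osvgp] -> 9 lines: kdy sdsaz qnwzf qbof osvgp olkxd mdri kfcew jozf
Hunk 2: at line 5 remove [olkxd,mdri] add [acx] -> 8 lines: kdy sdsaz qnwzf qbof osvgp acx kfcew jozf
Hunk 3: at line 1 remove [qnwzf] add [mcfny,sduh] -> 9 lines: kdy sdsaz mcfny sduh qbof osvgp acx kfcew jozf
Hunk 4: at line 5 remove [osvgp] add [itl] -> 9 lines: kdy sdsaz mcfny sduh qbof itl acx kfcew jozf
Hunk 5: at line 5 remove [itl,acx] add [azwov,llrq,wpb] -> 10 lines: kdy sdsaz mcfny sduh qbof azwov llrq wpb kfcew jozf

Answer: kdy
sdsaz
mcfny
sduh
qbof
azwov
llrq
wpb
kfcew
jozf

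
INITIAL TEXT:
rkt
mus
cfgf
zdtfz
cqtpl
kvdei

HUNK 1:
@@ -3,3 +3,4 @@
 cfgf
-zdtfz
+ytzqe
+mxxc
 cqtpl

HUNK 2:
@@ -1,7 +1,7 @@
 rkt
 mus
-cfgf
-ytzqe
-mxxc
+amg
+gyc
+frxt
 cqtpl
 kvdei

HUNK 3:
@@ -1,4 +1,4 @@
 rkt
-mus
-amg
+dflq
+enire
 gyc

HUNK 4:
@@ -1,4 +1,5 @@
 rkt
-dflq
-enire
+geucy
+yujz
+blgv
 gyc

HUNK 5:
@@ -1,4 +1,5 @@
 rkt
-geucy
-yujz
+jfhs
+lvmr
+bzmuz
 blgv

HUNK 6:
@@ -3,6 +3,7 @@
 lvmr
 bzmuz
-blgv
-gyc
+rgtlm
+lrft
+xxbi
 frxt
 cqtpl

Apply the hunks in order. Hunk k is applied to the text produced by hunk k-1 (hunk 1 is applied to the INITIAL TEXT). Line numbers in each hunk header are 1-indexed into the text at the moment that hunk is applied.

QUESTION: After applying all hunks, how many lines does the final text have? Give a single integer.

Hunk 1: at line 3 remove [zdtfz] add [ytzqe,mxxc] -> 7 lines: rkt mus cfgf ytzqe mxxc cqtpl kvdei
Hunk 2: at line 1 remove [cfgf,ytzqe,mxxc] add [amg,gyc,frxt] -> 7 lines: rkt mus amg gyc frxt cqtpl kvdei
Hunk 3: at line 1 remove [mus,amg] add [dflq,enire] -> 7 lines: rkt dflq enire gyc frxt cqtpl kvdei
Hunk 4: at line 1 remove [dflq,enire] add [geucy,yujz,blgv] -> 8 lines: rkt geucy yujz blgv gyc frxt cqtpl kvdei
Hunk 5: at line 1 remove [geucy,yujz] add [jfhs,lvmr,bzmuz] -> 9 lines: rkt jfhs lvmr bzmuz blgv gyc frxt cqtpl kvdei
Hunk 6: at line 3 remove [blgv,gyc] add [rgtlm,lrft,xxbi] -> 10 lines: rkt jfhs lvmr bzmuz rgtlm lrft xxbi frxt cqtpl kvdei
Final line count: 10

Answer: 10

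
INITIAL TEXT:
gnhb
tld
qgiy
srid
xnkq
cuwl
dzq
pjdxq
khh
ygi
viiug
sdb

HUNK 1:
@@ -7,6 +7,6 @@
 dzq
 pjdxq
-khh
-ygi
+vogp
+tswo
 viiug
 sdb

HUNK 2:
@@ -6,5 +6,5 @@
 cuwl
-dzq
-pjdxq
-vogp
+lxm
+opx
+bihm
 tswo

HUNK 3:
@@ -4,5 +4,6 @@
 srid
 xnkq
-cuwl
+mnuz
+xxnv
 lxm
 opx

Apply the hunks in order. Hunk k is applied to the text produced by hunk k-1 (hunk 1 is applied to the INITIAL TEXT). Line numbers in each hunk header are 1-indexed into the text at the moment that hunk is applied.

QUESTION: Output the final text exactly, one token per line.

Answer: gnhb
tld
qgiy
srid
xnkq
mnuz
xxnv
lxm
opx
bihm
tswo
viiug
sdb

Derivation:
Hunk 1: at line 7 remove [khh,ygi] add [vogp,tswo] -> 12 lines: gnhb tld qgiy srid xnkq cuwl dzq pjdxq vogp tswo viiug sdb
Hunk 2: at line 6 remove [dzq,pjdxq,vogp] add [lxm,opx,bihm] -> 12 lines: gnhb tld qgiy srid xnkq cuwl lxm opx bihm tswo viiug sdb
Hunk 3: at line 4 remove [cuwl] add [mnuz,xxnv] -> 13 lines: gnhb tld qgiy srid xnkq mnuz xxnv lxm opx bihm tswo viiug sdb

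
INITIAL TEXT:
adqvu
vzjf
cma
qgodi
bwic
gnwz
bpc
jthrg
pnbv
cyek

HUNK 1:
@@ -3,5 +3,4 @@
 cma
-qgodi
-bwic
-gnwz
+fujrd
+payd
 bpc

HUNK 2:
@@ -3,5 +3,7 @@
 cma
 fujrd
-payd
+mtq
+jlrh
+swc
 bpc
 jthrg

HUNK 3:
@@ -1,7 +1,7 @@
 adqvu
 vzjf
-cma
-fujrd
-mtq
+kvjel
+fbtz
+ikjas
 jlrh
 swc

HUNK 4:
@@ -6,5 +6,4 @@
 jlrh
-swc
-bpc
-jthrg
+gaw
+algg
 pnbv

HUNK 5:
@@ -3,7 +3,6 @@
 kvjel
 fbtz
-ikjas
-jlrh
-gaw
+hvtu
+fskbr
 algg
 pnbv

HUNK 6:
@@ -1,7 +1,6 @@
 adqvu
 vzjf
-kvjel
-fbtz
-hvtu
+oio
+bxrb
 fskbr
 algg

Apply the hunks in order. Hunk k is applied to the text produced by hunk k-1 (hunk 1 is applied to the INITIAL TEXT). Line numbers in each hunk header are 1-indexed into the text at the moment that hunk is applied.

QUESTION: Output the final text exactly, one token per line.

Hunk 1: at line 3 remove [qgodi,bwic,gnwz] add [fujrd,payd] -> 9 lines: adqvu vzjf cma fujrd payd bpc jthrg pnbv cyek
Hunk 2: at line 3 remove [payd] add [mtq,jlrh,swc] -> 11 lines: adqvu vzjf cma fujrd mtq jlrh swc bpc jthrg pnbv cyek
Hunk 3: at line 1 remove [cma,fujrd,mtq] add [kvjel,fbtz,ikjas] -> 11 lines: adqvu vzjf kvjel fbtz ikjas jlrh swc bpc jthrg pnbv cyek
Hunk 4: at line 6 remove [swc,bpc,jthrg] add [gaw,algg] -> 10 lines: adqvu vzjf kvjel fbtz ikjas jlrh gaw algg pnbv cyek
Hunk 5: at line 3 remove [ikjas,jlrh,gaw] add [hvtu,fskbr] -> 9 lines: adqvu vzjf kvjel fbtz hvtu fskbr algg pnbv cyek
Hunk 6: at line 1 remove [kvjel,fbtz,hvtu] add [oio,bxrb] -> 8 lines: adqvu vzjf oio bxrb fskbr algg pnbv cyek

Answer: adqvu
vzjf
oio
bxrb
fskbr
algg
pnbv
cyek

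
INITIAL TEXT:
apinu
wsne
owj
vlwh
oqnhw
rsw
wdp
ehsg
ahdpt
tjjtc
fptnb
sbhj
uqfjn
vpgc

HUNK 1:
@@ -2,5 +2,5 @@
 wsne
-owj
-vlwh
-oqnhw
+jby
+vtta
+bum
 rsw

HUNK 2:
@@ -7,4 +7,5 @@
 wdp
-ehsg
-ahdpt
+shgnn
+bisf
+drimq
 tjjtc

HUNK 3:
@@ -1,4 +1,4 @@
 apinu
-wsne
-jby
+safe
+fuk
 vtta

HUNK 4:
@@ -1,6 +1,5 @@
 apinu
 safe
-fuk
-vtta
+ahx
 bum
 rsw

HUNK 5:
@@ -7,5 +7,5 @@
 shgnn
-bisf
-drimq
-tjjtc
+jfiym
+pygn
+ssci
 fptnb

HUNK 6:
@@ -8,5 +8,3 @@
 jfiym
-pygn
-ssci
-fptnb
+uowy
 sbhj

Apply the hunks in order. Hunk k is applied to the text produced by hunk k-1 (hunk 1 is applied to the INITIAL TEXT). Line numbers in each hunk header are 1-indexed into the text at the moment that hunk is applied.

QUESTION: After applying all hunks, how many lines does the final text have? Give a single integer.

Hunk 1: at line 2 remove [owj,vlwh,oqnhw] add [jby,vtta,bum] -> 14 lines: apinu wsne jby vtta bum rsw wdp ehsg ahdpt tjjtc fptnb sbhj uqfjn vpgc
Hunk 2: at line 7 remove [ehsg,ahdpt] add [shgnn,bisf,drimq] -> 15 lines: apinu wsne jby vtta bum rsw wdp shgnn bisf drimq tjjtc fptnb sbhj uqfjn vpgc
Hunk 3: at line 1 remove [wsne,jby] add [safe,fuk] -> 15 lines: apinu safe fuk vtta bum rsw wdp shgnn bisf drimq tjjtc fptnb sbhj uqfjn vpgc
Hunk 4: at line 1 remove [fuk,vtta] add [ahx] -> 14 lines: apinu safe ahx bum rsw wdp shgnn bisf drimq tjjtc fptnb sbhj uqfjn vpgc
Hunk 5: at line 7 remove [bisf,drimq,tjjtc] add [jfiym,pygn,ssci] -> 14 lines: apinu safe ahx bum rsw wdp shgnn jfiym pygn ssci fptnb sbhj uqfjn vpgc
Hunk 6: at line 8 remove [pygn,ssci,fptnb] add [uowy] -> 12 lines: apinu safe ahx bum rsw wdp shgnn jfiym uowy sbhj uqfjn vpgc
Final line count: 12

Answer: 12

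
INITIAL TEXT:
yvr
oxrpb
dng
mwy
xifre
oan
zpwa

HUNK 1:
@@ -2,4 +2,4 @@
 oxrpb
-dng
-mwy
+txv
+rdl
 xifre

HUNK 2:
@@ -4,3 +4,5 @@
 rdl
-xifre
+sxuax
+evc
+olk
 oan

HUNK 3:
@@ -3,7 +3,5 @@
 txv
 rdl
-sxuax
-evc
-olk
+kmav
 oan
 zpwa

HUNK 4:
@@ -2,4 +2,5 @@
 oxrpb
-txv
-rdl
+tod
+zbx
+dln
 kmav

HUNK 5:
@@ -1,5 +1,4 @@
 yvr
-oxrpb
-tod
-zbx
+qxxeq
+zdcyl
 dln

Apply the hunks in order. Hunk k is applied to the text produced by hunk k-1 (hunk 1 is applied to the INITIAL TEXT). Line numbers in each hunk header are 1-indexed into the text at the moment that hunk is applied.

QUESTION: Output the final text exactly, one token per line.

Answer: yvr
qxxeq
zdcyl
dln
kmav
oan
zpwa

Derivation:
Hunk 1: at line 2 remove [dng,mwy] add [txv,rdl] -> 7 lines: yvr oxrpb txv rdl xifre oan zpwa
Hunk 2: at line 4 remove [xifre] add [sxuax,evc,olk] -> 9 lines: yvr oxrpb txv rdl sxuax evc olk oan zpwa
Hunk 3: at line 3 remove [sxuax,evc,olk] add [kmav] -> 7 lines: yvr oxrpb txv rdl kmav oan zpwa
Hunk 4: at line 2 remove [txv,rdl] add [tod,zbx,dln] -> 8 lines: yvr oxrpb tod zbx dln kmav oan zpwa
Hunk 5: at line 1 remove [oxrpb,tod,zbx] add [qxxeq,zdcyl] -> 7 lines: yvr qxxeq zdcyl dln kmav oan zpwa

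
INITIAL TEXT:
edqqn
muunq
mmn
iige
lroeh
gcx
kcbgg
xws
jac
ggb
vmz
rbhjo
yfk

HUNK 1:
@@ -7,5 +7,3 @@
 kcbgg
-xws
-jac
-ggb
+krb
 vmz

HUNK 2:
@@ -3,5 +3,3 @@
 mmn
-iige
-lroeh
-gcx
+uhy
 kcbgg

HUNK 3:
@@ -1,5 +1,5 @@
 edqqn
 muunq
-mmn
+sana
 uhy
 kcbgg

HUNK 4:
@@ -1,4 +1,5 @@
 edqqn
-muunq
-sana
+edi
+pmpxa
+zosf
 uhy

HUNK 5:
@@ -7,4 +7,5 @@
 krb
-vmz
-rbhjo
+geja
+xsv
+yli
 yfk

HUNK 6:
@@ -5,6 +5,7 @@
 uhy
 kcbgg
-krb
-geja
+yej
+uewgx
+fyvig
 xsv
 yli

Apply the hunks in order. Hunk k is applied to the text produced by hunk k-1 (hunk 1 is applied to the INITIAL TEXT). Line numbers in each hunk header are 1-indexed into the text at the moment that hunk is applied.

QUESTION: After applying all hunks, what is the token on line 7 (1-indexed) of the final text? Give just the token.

Hunk 1: at line 7 remove [xws,jac,ggb] add [krb] -> 11 lines: edqqn muunq mmn iige lroeh gcx kcbgg krb vmz rbhjo yfk
Hunk 2: at line 3 remove [iige,lroeh,gcx] add [uhy] -> 9 lines: edqqn muunq mmn uhy kcbgg krb vmz rbhjo yfk
Hunk 3: at line 1 remove [mmn] add [sana] -> 9 lines: edqqn muunq sana uhy kcbgg krb vmz rbhjo yfk
Hunk 4: at line 1 remove [muunq,sana] add [edi,pmpxa,zosf] -> 10 lines: edqqn edi pmpxa zosf uhy kcbgg krb vmz rbhjo yfk
Hunk 5: at line 7 remove [vmz,rbhjo] add [geja,xsv,yli] -> 11 lines: edqqn edi pmpxa zosf uhy kcbgg krb geja xsv yli yfk
Hunk 6: at line 5 remove [krb,geja] add [yej,uewgx,fyvig] -> 12 lines: edqqn edi pmpxa zosf uhy kcbgg yej uewgx fyvig xsv yli yfk
Final line 7: yej

Answer: yej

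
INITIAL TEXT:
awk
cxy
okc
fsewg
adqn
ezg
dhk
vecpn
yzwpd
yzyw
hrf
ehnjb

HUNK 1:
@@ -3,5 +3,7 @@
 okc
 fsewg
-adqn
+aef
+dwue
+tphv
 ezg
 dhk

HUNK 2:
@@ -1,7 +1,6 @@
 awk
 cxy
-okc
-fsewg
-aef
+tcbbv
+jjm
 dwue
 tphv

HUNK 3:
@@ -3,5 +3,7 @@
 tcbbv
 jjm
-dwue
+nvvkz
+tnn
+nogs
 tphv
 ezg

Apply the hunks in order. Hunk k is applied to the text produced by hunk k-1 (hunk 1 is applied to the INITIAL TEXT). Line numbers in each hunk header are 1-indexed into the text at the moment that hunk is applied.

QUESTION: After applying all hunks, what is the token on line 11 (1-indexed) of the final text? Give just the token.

Hunk 1: at line 3 remove [adqn] add [aef,dwue,tphv] -> 14 lines: awk cxy okc fsewg aef dwue tphv ezg dhk vecpn yzwpd yzyw hrf ehnjb
Hunk 2: at line 1 remove [okc,fsewg,aef] add [tcbbv,jjm] -> 13 lines: awk cxy tcbbv jjm dwue tphv ezg dhk vecpn yzwpd yzyw hrf ehnjb
Hunk 3: at line 3 remove [dwue] add [nvvkz,tnn,nogs] -> 15 lines: awk cxy tcbbv jjm nvvkz tnn nogs tphv ezg dhk vecpn yzwpd yzyw hrf ehnjb
Final line 11: vecpn

Answer: vecpn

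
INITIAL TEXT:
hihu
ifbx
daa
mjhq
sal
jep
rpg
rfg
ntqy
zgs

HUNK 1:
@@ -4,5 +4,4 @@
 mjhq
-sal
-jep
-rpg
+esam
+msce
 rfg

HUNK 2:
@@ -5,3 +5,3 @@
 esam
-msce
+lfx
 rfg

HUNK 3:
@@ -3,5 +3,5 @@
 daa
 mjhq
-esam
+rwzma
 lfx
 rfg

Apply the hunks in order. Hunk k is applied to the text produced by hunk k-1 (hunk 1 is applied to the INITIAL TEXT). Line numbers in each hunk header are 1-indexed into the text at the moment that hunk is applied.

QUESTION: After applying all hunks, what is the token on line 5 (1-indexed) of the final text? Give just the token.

Hunk 1: at line 4 remove [sal,jep,rpg] add [esam,msce] -> 9 lines: hihu ifbx daa mjhq esam msce rfg ntqy zgs
Hunk 2: at line 5 remove [msce] add [lfx] -> 9 lines: hihu ifbx daa mjhq esam lfx rfg ntqy zgs
Hunk 3: at line 3 remove [esam] add [rwzma] -> 9 lines: hihu ifbx daa mjhq rwzma lfx rfg ntqy zgs
Final line 5: rwzma

Answer: rwzma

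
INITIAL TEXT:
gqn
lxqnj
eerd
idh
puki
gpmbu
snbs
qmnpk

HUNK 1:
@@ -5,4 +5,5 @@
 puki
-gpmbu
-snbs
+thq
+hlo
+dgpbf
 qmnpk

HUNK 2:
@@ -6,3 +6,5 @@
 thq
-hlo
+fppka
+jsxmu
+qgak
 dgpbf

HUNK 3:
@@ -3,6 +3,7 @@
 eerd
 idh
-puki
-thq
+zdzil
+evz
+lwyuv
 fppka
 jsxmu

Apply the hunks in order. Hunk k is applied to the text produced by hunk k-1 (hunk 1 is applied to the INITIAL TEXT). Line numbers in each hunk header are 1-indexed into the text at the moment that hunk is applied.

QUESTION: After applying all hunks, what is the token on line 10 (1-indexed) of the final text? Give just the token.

Hunk 1: at line 5 remove [gpmbu,snbs] add [thq,hlo,dgpbf] -> 9 lines: gqn lxqnj eerd idh puki thq hlo dgpbf qmnpk
Hunk 2: at line 6 remove [hlo] add [fppka,jsxmu,qgak] -> 11 lines: gqn lxqnj eerd idh puki thq fppka jsxmu qgak dgpbf qmnpk
Hunk 3: at line 3 remove [puki,thq] add [zdzil,evz,lwyuv] -> 12 lines: gqn lxqnj eerd idh zdzil evz lwyuv fppka jsxmu qgak dgpbf qmnpk
Final line 10: qgak

Answer: qgak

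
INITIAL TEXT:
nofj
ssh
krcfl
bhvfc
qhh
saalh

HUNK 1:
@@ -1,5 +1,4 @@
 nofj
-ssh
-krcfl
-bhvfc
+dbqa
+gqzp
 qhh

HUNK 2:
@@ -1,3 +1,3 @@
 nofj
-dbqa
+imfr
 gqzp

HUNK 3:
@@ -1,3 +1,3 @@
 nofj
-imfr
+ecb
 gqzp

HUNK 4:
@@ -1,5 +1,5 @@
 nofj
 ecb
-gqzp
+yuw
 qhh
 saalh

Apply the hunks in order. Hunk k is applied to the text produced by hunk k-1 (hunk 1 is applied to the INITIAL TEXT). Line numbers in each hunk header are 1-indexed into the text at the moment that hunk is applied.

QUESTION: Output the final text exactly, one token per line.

Answer: nofj
ecb
yuw
qhh
saalh

Derivation:
Hunk 1: at line 1 remove [ssh,krcfl,bhvfc] add [dbqa,gqzp] -> 5 lines: nofj dbqa gqzp qhh saalh
Hunk 2: at line 1 remove [dbqa] add [imfr] -> 5 lines: nofj imfr gqzp qhh saalh
Hunk 3: at line 1 remove [imfr] add [ecb] -> 5 lines: nofj ecb gqzp qhh saalh
Hunk 4: at line 1 remove [gqzp] add [yuw] -> 5 lines: nofj ecb yuw qhh saalh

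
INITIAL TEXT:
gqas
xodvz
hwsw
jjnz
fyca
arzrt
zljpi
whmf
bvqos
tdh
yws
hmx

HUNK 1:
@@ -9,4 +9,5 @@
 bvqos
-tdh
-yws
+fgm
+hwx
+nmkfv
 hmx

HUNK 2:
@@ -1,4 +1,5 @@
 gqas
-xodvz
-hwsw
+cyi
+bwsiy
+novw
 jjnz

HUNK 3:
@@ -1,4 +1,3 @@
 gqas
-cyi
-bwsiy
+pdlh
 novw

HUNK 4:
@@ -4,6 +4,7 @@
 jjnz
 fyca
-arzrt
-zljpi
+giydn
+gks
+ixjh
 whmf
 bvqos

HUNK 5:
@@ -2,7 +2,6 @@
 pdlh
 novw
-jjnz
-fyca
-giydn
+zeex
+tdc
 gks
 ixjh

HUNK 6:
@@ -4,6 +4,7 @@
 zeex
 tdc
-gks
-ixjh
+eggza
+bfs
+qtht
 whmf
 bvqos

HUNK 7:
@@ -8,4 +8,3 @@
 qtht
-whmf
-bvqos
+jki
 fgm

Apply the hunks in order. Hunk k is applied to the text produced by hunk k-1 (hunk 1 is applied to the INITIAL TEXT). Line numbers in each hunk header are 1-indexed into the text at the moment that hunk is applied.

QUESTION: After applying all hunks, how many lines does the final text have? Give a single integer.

Hunk 1: at line 9 remove [tdh,yws] add [fgm,hwx,nmkfv] -> 13 lines: gqas xodvz hwsw jjnz fyca arzrt zljpi whmf bvqos fgm hwx nmkfv hmx
Hunk 2: at line 1 remove [xodvz,hwsw] add [cyi,bwsiy,novw] -> 14 lines: gqas cyi bwsiy novw jjnz fyca arzrt zljpi whmf bvqos fgm hwx nmkfv hmx
Hunk 3: at line 1 remove [cyi,bwsiy] add [pdlh] -> 13 lines: gqas pdlh novw jjnz fyca arzrt zljpi whmf bvqos fgm hwx nmkfv hmx
Hunk 4: at line 4 remove [arzrt,zljpi] add [giydn,gks,ixjh] -> 14 lines: gqas pdlh novw jjnz fyca giydn gks ixjh whmf bvqos fgm hwx nmkfv hmx
Hunk 5: at line 2 remove [jjnz,fyca,giydn] add [zeex,tdc] -> 13 lines: gqas pdlh novw zeex tdc gks ixjh whmf bvqos fgm hwx nmkfv hmx
Hunk 6: at line 4 remove [gks,ixjh] add [eggza,bfs,qtht] -> 14 lines: gqas pdlh novw zeex tdc eggza bfs qtht whmf bvqos fgm hwx nmkfv hmx
Hunk 7: at line 8 remove [whmf,bvqos] add [jki] -> 13 lines: gqas pdlh novw zeex tdc eggza bfs qtht jki fgm hwx nmkfv hmx
Final line count: 13

Answer: 13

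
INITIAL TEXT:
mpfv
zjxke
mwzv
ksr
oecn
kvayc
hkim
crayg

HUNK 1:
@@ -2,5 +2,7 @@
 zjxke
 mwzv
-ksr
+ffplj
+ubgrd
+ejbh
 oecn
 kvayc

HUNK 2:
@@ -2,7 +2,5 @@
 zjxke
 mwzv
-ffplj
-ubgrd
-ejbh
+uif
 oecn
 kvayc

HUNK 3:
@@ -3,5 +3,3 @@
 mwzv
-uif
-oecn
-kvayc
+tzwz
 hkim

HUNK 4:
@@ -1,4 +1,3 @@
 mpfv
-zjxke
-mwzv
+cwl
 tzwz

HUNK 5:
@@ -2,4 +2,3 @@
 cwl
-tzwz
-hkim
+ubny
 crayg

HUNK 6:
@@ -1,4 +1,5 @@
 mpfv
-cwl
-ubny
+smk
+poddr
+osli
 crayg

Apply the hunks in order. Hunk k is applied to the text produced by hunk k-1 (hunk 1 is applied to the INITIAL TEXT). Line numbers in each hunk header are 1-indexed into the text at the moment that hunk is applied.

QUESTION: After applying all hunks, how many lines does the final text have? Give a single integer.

Answer: 5

Derivation:
Hunk 1: at line 2 remove [ksr] add [ffplj,ubgrd,ejbh] -> 10 lines: mpfv zjxke mwzv ffplj ubgrd ejbh oecn kvayc hkim crayg
Hunk 2: at line 2 remove [ffplj,ubgrd,ejbh] add [uif] -> 8 lines: mpfv zjxke mwzv uif oecn kvayc hkim crayg
Hunk 3: at line 3 remove [uif,oecn,kvayc] add [tzwz] -> 6 lines: mpfv zjxke mwzv tzwz hkim crayg
Hunk 4: at line 1 remove [zjxke,mwzv] add [cwl] -> 5 lines: mpfv cwl tzwz hkim crayg
Hunk 5: at line 2 remove [tzwz,hkim] add [ubny] -> 4 lines: mpfv cwl ubny crayg
Hunk 6: at line 1 remove [cwl,ubny] add [smk,poddr,osli] -> 5 lines: mpfv smk poddr osli crayg
Final line count: 5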